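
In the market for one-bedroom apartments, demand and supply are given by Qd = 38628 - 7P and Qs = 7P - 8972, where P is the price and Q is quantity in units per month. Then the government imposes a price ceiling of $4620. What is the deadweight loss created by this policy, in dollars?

0

Without the control the market clears where 38628 - 7P = 7P - 8972, i.e. P* = 3400 and Q* = 14828.
Since 4620 is above P* = 3400, the ceiling does not bind and the free-market outcome prevails.
Since the control does not bind, no trades are prevented and deadweight loss is zero.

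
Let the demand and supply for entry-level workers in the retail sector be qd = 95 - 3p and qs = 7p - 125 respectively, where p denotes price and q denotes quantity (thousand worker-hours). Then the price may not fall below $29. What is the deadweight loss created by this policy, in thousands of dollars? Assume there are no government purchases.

In a free market, 95 - 3p = 7p - 125 gives the equilibrium p* = 22, q* = 29.
Since 29 > 22, the floor is binding.
At p = 29: qd = 95 - 3·29 = 8 and qs = 7·29 - 125 = 78.
Quantity traded falls to 8. At q = 8 the demand price is (95 - 8)/3 = 29 and the supply price is (125 + 8)/7 = 19.
Deadweight loss = ½ · (29 - 19) · (29 - 8) = ½ · 10 · 21 = 105.

105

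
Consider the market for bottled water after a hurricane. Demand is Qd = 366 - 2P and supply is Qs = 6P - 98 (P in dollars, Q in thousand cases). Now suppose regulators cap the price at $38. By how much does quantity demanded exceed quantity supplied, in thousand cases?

Equilibrium: 366 - 2P = 6P - 98, so 464 = 8P and P* = 58, Q* = 250.
Because the ceiling (38) lies below the market-clearing price, it is binding.
At P = 38: Qd = 366 - 2·38 = 290 and Qs = 6·38 - 98 = 130.
Shortage = Qd - Qs = 290 - 130 = 160.

160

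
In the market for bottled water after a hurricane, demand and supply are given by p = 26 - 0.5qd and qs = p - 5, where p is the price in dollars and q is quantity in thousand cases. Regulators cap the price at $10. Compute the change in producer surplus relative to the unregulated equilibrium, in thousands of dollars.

Rearranging demand gives qd = 52 - 2p. Setting quantity demanded equal to quantity supplied, 52 - 2p = p - 5, gives p* = 19 and q* = 14.
Since 10 < 19, the ceiling is binding.
At p = 10: qd = 52 - 2·10 = 32 and qs = 10 - 5 = 5.
Producer surplus without the control is ½ · (19 - 5) · 14 = 98.
With the ceiling, producers sell 5 units at 10, so PS = ½ · (10 - 5) · 5 = 12.5.
Change in producer surplus = 12.5 - 98 = -85.5.

-85.5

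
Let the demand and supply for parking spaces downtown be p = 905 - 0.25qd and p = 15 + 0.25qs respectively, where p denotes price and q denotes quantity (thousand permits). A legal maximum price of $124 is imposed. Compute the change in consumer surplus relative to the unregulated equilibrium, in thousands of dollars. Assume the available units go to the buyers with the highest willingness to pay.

Rearranging demand gives qd = 3620 - 4p; rearranging supply gives qs = 4p - 60. In a free market, 3620 - 4p = 4p - 60 gives the equilibrium p* = 460, q* = 1780.
Because the ceiling (124) lies below the market-clearing price, it is binding.
At p = 124: qd = 3620 - 4·124 = 3124 and qs = 4·124 - 60 = 436.
Consumer surplus without the control is ½ · (905 - 460) · 1780 = 396050.
With the ceiling, 436 units are sold at 124 (assume they go to the highest-value buyers). The demand price at q = 436 is 796, so CS = ½ · [(905 - 124) + (796 - 124)] · 436 = 316754.
Change in consumer surplus = 316754 - 396050 = -79296.

-79296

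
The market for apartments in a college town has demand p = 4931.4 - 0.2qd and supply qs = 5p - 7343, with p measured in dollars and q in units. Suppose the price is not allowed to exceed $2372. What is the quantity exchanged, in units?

Rearranging demand gives qd = 24657 - 5p. In a free market, 24657 - 5p = 5p - 7343 gives the equilibrium p* = 3200, q* = 8657.
Because the ceiling (2372) lies below the market-clearing price, it is binding.
At p = 2372: qd = 24657 - 5·2372 = 12797 and qs = 5·2372 - 7343 = 4517.
The quantity actually transacted is the short side, supply: 4517.

4517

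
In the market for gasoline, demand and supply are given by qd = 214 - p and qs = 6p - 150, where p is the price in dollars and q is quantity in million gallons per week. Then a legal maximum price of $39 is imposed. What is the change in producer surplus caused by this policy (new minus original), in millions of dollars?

-1599

Equilibrium: 214 - p = 6p - 150, so 364 = 7p and p* = 52, q* = 162.
Since 39 < 52, the ceiling is binding.
At p = 39: qd = 214 - 39 = 175 and qs = 6·39 - 150 = 84.
Producer surplus without the control is ½ · (52 - 25) · 162 = 2187.
With the ceiling, producers sell 84 units at 39, so PS = ½ · (39 - 25) · 84 = 588.
Change in producer surplus = 588 - 2187 = -1599.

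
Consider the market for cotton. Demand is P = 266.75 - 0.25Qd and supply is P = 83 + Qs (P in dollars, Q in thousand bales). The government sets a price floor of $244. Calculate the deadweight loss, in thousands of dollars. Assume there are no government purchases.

1960

Rearranging demand gives Qd = 1067 - 4P; rearranging supply gives Qs = P - 83. Equilibrium: 1067 - 4P = P - 83, so 1150 = 5P and P* = 230, Q* = 147.
Since 244 > 230, the floor is binding.
At P = 244: Qd = 1067 - 4·244 = 91 and Qs = 244 - 83 = 161.
Quantity traded falls to 91. At Q = 91 the demand price is (1067 - 91)/4 = 244 and the supply price is 83 + 91 = 174.
Deadweight loss = ½ · (244 - 174) · (147 - 91) = ½ · 70 · 56 = 1960.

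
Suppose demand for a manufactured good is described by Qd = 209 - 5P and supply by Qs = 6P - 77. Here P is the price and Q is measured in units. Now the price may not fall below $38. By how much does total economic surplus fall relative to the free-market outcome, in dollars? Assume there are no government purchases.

660

Equilibrium: 209 - 5P = 6P - 77, so 286 = 11P and P* = 26, Q* = 79.
Since 38 > 26, the floor is binding.
At P = 38: Qd = 209 - 5·38 = 19 and Qs = 6·38 - 77 = 151.
Quantity traded falls to 19. At Q = 19 the demand price is (209 - 19)/5 = 38 and the supply price is (77 + 19)/6 = 16.
Deadweight loss = ½ · (38 - 16) · (79 - 19) = ½ · 22 · 60 = 660.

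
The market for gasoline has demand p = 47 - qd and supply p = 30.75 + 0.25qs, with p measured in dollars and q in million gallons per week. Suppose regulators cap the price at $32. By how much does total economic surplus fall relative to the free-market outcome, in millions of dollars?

Rearranging demand gives qd = 47 - p; rearranging supply gives qs = 4p - 123. Equilibrium: 47 - p = 4p - 123, so 170 = 5p and p* = 34, q* = 13.
Since 32 < 34, the ceiling is binding.
At p = 32: qd = 47 - 32 = 15 and qs = 4·32 - 123 = 5.
Quantity traded falls to 5. At q = 5 the demand price is 47 - 5 = 42 and the supply price is (123 + 5)/4 = 32.
Deadweight loss = ½ · (42 - 32) · (13 - 5) = ½ · 10 · 8 = 40.

40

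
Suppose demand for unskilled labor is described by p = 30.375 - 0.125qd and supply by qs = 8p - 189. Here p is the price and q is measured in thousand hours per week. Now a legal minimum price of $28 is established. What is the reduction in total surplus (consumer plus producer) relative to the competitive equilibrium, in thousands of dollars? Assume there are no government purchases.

8

Rearranging demand gives qd = 243 - 8p. Equilibrium: 243 - 8p = 8p - 189, so 432 = 16p and p* = 27, q* = 27.
The floor of 28 is above the equilibrium price 27, so it binds.
At p = 28: qd = 243 - 8·28 = 19 and qs = 8·28 - 189 = 35.
Quantity traded falls to 19. At q = 19 the demand price is (243 - 19)/8 = 28 and the supply price is (189 + 19)/8 = 26.
Deadweight loss = ½ · (28 - 26) · (27 - 19) = ½ · 2 · 8 = 8.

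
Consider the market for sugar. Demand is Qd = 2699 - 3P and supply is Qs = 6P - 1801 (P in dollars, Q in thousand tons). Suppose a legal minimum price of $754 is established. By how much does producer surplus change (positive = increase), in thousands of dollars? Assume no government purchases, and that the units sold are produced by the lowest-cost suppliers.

62611

Setting quantity demanded equal to quantity supplied, 2699 - 3P = 6P - 1801, gives P* = 500 and Q* = 1199.
The floor of 754 is above the equilibrium price 500, so it binds.
At P = 754: Qd = 2699 - 3·754 = 437 and Qs = 6·754 - 1801 = 2723.
Producer surplus without the control is ½ · (500 - 1801/6) · 1199 = 1437601/12.
With the floor, 437 units are sold at 754. The supply price at Q = 437 is 373, so PS = ½ · [(754 - 1801/6) + (754 - 373)] · 437 = 2188933/12.
Change in producer surplus = 2188933/12 - 1437601/12 = 62611.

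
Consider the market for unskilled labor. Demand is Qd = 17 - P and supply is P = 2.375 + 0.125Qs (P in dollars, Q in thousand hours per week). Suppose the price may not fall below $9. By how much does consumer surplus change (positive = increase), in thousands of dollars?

Rearranging supply gives Qs = 8P - 19. Equilibrium: 17 - P = 8P - 19, so 36 = 9P and P* = 4, Q* = 13.
Because the floor (9) lies above the market-clearing price, it is binding.
At P = 9: Qd = 17 - 9 = 8 and Qs = 8·9 - 19 = 53.
Consumer surplus without the control is ½ · (17 - 4) · 13 = 84.5.
With the floor, consumers buy 8 units at 9, so CS = ½ · (17 - 9) · 8 = 32.
Change in consumer surplus = 32 - 84.5 = -52.5.

-52.5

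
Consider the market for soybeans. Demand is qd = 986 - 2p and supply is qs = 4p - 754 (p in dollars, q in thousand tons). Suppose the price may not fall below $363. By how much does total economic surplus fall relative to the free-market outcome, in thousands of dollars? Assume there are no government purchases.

Setting quantity demanded equal to quantity supplied, 986 - 2p = 4p - 754, gives p* = 290 and q* = 406.
Because the floor (363) lies above the market-clearing price, it is binding.
At p = 363: qd = 986 - 2·363 = 260 and qs = 4·363 - 754 = 698.
Quantity traded falls to 260. At q = 260 the demand price is (986 - 260)/2 = 363 and the supply price is (754 + 260)/4 = 253.5.
Deadweight loss = ½ · (363 - 253.5) · (406 - 260) = ½ · 109.5 · 146 = 7993.5.

7993.5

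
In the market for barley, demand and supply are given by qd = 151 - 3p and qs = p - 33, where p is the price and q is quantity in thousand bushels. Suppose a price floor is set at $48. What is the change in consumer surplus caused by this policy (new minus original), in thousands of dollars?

-20

Setting quantity demanded equal to quantity supplied, 151 - 3p = p - 33, gives p* = 46 and q* = 13.
Since 48 > 46, the floor is binding.
At p = 48: qd = 151 - 3·48 = 7 and qs = 48 - 33 = 15.
Consumer surplus without the control is ½ · (151/3 - 46) · 13 = 169/6.
With the floor, consumers buy 7 units at 48, so CS = ½ · (151/3 - 48) · 7 = 49/6.
Change in consumer surplus = 49/6 - 169/6 = -20.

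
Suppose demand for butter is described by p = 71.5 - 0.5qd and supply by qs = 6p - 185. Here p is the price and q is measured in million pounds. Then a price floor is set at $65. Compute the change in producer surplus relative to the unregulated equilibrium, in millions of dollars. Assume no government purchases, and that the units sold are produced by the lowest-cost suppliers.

Rearranging demand gives qd = 143 - 2p. Equilibrium: 143 - 2p = 6p - 185, so 328 = 8p and p* = 41, q* = 61.
The floor of 65 is above the equilibrium price 41, so it binds.
At p = 65: qd = 143 - 2·65 = 13 and qs = 6·65 - 185 = 205.
Producer surplus without the control is ½ · (41 - 185/6) · 61 = 3721/12.
With the floor, 13 units are sold at 65. The supply price at q = 13 is 33, so PS = ½ · [(65 - 185/6) + (65 - 33)] · 13 = 5161/12.
Change in producer surplus = 5161/12 - 3721/12 = 120.

120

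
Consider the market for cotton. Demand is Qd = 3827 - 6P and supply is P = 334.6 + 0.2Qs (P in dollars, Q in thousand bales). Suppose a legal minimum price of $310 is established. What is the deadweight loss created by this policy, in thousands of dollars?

Rearranging supply gives Qs = 5P - 1673. Equilibrium: 3827 - 6P = 5P - 1673, so 5500 = 11P and P* = 500, Q* = 827.
The floor of 310 is below the equilibrium price 500, so it is not binding; the market clears at P* = 500, Q* = 827.
Since the control does not bind, no trades are prevented and deadweight loss is zero.

0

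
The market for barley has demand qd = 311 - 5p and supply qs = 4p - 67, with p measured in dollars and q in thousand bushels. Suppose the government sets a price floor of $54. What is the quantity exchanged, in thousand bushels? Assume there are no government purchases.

In a free market, 311 - 5p = 4p - 67 gives the equilibrium p* = 42, q* = 101.
Since 54 > 42, the floor is binding.
At p = 54: qd = 311 - 5·54 = 41 and qs = 4·54 - 67 = 149.
The quantity actually transacted is the short side, demand: 41.

41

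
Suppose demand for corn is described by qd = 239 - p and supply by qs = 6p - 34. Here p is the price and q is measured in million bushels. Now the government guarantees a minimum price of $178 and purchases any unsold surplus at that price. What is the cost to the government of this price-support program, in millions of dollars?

In a free market, 239 - p = 6p - 34 gives the equilibrium p* = 39, q* = 200.
Because the floor (178) lies above the market-clearing price, it is binding.
At p = 178: qd = 239 - 178 = 61 and qs = 6·178 - 34 = 1034.
Surplus = qs - qd = 973.
Government expenditure = surplus × support price = 973 × 178 = 173194.

173194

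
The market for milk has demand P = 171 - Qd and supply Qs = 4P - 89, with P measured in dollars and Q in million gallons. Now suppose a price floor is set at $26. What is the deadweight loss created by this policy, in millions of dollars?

Rearranging demand gives Qd = 171 - P. Setting quantity demanded equal to quantity supplied, 171 - P = 4P - 89, gives P* = 52 and Q* = 119.
Since 26 is below P* = 52, the floor does not bind and the free-market outcome prevails.
Since the control does not bind, no trades are prevented and deadweight loss is zero.

0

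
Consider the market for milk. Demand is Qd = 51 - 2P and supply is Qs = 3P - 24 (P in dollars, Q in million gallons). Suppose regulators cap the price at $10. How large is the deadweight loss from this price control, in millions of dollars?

93.75

In a free market, 51 - 2P = 3P - 24 gives the equilibrium P* = 15, Q* = 21.
Since 10 < 15, the ceiling is binding.
At P = 10: Qd = 51 - 2·10 = 31 and Qs = 3·10 - 24 = 6.
Quantity traded falls to 6. At Q = 6 the demand price is (51 - 6)/2 = 22.5 and the supply price is (24 + 6)/3 = 10.
Deadweight loss = ½ · (22.5 - 10) · (21 - 6) = ½ · 12.5 · 15 = 93.75.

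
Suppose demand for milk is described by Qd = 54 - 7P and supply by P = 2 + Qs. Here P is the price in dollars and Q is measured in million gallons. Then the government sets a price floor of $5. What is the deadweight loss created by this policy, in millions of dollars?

Rearranging supply gives Qs = P - 2. In a free market, 54 - 7P = P - 2 gives the equilibrium P* = 7, Q* = 5.
The floor of 5 is below the equilibrium price 7, so it is not binding; the market clears at P* = 7, Q* = 5.
Since the control does not bind, no trades are prevented and deadweight loss is zero.

0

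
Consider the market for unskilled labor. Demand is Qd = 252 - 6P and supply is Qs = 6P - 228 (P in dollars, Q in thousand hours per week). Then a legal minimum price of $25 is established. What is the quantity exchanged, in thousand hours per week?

Setting quantity demanded equal to quantity supplied, 252 - 6P = 6P - 228, gives P* = 40 and Q* = 12.
Since 25 is below P* = 40, the floor does not bind and the free-market outcome prevails.

12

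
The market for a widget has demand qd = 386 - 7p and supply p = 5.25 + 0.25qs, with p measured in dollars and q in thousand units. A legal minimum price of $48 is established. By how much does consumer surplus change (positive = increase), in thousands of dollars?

Rearranging supply gives qs = 4p - 21. Without the control the market clears where 386 - 7p = 4p - 21, i.e. p* = 37 and q* = 127.
Because the floor (48) lies above the market-clearing price, it is binding.
At p = 48: qd = 386 - 7·48 = 50 and qs = 4·48 - 21 = 171.
Consumer surplus without the control is ½ · (386/7 - 37) · 127 = 16129/14.
With the floor, consumers buy 50 units at 48, so CS = ½ · (386/7 - 48) · 50 = 1250/7.
Change in consumer surplus = 1250/7 - 16129/14 = -973.5.

-973.5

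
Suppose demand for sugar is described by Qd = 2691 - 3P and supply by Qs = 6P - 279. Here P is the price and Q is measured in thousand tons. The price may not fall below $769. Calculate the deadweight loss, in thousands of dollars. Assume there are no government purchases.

Setting quantity demanded equal to quantity supplied, 2691 - 3P = 6P - 279, gives P* = 330 and Q* = 1701.
Because the floor (769) lies above the market-clearing price, it is binding.
At P = 769: Qd = 2691 - 3·769 = 384 and Qs = 6·769 - 279 = 4335.
Quantity traded falls to 384. At Q = 384 the demand price is (2691 - 384)/3 = 769 and the supply price is (279 + 384)/6 = 110.5.
Deadweight loss = ½ · (769 - 110.5) · (1701 - 384) = ½ · 658.5 · 1317 = 433622.25.

433622.25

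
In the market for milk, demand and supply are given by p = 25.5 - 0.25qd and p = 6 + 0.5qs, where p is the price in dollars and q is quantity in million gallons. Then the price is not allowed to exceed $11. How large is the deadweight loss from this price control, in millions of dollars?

96

Rearranging demand gives qd = 102 - 4p; rearranging supply gives qs = 2p - 12. In a free market, 102 - 4p = 2p - 12 gives the equilibrium p* = 19, q* = 26.
The ceiling of 11 is below the equilibrium price 19, so it binds.
At p = 11: qd = 102 - 4·11 = 58 and qs = 2·11 - 12 = 10.
Quantity traded falls to 10. At q = 10 the demand price is (102 - 10)/4 = 23 and the supply price is (12 + 10)/2 = 11.
Deadweight loss = ½ · (23 - 11) · (26 - 10) = ½ · 12 · 16 = 96.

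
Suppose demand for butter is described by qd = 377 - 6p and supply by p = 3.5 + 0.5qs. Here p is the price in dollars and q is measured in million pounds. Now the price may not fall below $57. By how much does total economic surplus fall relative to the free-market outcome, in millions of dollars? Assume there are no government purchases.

Rearranging supply gives qs = 2p - 7. Setting quantity demanded equal to quantity supplied, 377 - 6p = 2p - 7, gives p* = 48 and q* = 89.
Since 57 > 48, the floor is binding.
At p = 57: qd = 377 - 6·57 = 35 and qs = 2·57 - 7 = 107.
Quantity traded falls to 35. At q = 35 the demand price is (377 - 35)/6 = 57 and the supply price is (7 + 35)/2 = 21.
Deadweight loss = ½ · (57 - 21) · (89 - 35) = ½ · 36 · 54 = 972.

972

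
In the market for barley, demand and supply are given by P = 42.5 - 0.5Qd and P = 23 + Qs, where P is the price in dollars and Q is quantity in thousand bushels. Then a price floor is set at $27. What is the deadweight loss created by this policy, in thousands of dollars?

Rearranging demand gives Qd = 85 - 2P; rearranging supply gives Qs = P - 23. Setting quantity demanded equal to quantity supplied, 85 - 2P = P - 23, gives P* = 36 and Q* = 13.
The floor of 27 is below the equilibrium price 36, so it is not binding; the market clears at P* = 36, Q* = 13.
Since the control does not bind, no trades are prevented and deadweight loss is zero.

0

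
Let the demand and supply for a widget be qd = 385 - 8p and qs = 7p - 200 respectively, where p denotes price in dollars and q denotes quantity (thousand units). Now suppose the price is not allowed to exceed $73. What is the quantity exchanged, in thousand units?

Equilibrium: 385 - 8p = 7p - 200, so 585 = 15p and p* = 39, q* = 73.
Since 73 is above p* = 39, the ceiling does not bind and the free-market outcome prevails.

73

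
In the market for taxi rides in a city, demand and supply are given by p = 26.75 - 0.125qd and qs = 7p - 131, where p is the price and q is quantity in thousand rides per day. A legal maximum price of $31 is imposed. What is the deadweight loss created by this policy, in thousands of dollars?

0

Rearranging demand gives qd = 214 - 8p. In a free market, 214 - 8p = 7p - 131 gives the equilibrium p* = 23, q* = 30.
The ceiling of 31 is above the equilibrium price 23, so it is not binding; the market clears at p* = 23, q* = 30.
Since the control does not bind, no trades are prevented and deadweight loss is zero.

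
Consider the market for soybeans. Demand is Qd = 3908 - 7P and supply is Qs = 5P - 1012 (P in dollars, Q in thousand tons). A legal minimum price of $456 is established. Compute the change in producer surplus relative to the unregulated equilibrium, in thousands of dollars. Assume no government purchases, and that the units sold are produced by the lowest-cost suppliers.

Equilibrium: 3908 - 7P = 5P - 1012, so 4920 = 12P and P* = 410, Q* = 1038.
Because the floor (456) lies above the market-clearing price, it is binding.
At P = 456: Qd = 3908 - 7·456 = 716 and Qs = 5·456 - 1012 = 1268.
Producer surplus without the control is ½ · (410 - 202.4) · 1038 = 107744.4.
With the floor, 716 units are sold at 456. The supply price at Q = 716 is 345.6, so PS = ½ · [(456 - 202.4) + (456 - 345.6)] · 716 = 130312.
Change in producer surplus = 130312 - 107744.4 = 22567.6.

22567.6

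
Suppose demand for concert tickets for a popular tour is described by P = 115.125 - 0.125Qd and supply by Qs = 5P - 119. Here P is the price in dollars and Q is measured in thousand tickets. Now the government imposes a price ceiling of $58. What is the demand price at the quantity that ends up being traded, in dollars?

Rearranging demand gives Qd = 921 - 8P. In a free market, 921 - 8P = 5P - 119 gives the equilibrium P* = 80, Q* = 281.
The ceiling of 58 is below the equilibrium price 80, so it binds.
At P = 58: Qd = 921 - 8·58 = 457 and Qs = 5·58 - 119 = 171.
Only 171 units reach the market. On the demand curve, the marginal buyer's willingness to pay at Q = 171 is (921 - 171)/8 = 93.75.

93.75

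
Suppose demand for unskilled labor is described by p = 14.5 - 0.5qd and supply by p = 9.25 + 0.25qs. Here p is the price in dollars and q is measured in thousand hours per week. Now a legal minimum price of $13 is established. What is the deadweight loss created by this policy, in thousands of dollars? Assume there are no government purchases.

6

Rearranging demand gives qd = 29 - 2p; rearranging supply gives qs = 4p - 37. Equilibrium: 29 - 2p = 4p - 37, so 66 = 6p and p* = 11, q* = 7.
Since 13 > 11, the floor is binding.
At p = 13: qd = 29 - 2·13 = 3 and qs = 4·13 - 37 = 15.
Quantity traded falls to 3. At q = 3 the demand price is (29 - 3)/2 = 13 and the supply price is (37 + 3)/4 = 10.
Deadweight loss = ½ · (13 - 10) · (7 - 3) = ½ · 3 · 4 = 6.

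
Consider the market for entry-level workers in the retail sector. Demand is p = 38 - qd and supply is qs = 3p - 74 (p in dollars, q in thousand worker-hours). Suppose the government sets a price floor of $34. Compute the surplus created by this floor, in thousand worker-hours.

Rearranging demand gives qd = 38 - p. Setting quantity demanded equal to quantity supplied, 38 - p = 3p - 74, gives p* = 28 and q* = 10.
Since 34 > 28, the floor is binding.
At p = 34: qd = 38 - 34 = 4 and qs = 3·34 - 74 = 28.
Surplus = qs - qd = 28 - 4 = 24.

24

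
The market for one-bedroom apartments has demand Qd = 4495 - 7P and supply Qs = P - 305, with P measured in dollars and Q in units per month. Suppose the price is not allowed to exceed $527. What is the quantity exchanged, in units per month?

Without the control the market clears where 4495 - 7P = P - 305, i.e. P* = 600 and Q* = 295.
The ceiling of 527 is below the equilibrium price 600, so it binds.
At P = 527: Qd = 4495 - 7·527 = 806 and Qs = 527 - 305 = 222.
The quantity actually transacted is the short side, supply: 222.

222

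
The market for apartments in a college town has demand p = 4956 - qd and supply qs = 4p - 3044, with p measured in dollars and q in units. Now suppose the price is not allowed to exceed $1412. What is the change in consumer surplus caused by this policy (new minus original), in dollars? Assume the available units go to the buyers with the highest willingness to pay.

Rearranging demand gives qd = 4956 - p. In a free market, 4956 - p = 4p - 3044 gives the equilibrium p* = 1600, q* = 3356.
Because the ceiling (1412) lies below the market-clearing price, it is binding.
At p = 1412: qd = 4956 - 1412 = 3544 and qs = 4·1412 - 3044 = 2604.
Consumer surplus without the control is ½ · (4956 - 1600) · 3356 = 5631368.
With the ceiling, 2604 units are sold at 1412 (assume they go to the highest-value buyers). The demand price at q = 2604 is 2352, so CS = ½ · [(4956 - 1412) + (2352 - 1412)] · 2604 = 5838168.
Change in consumer surplus = 5838168 - 5631368 = 206800.

206800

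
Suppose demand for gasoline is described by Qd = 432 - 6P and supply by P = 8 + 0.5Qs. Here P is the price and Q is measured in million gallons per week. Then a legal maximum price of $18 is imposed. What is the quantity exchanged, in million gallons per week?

Rearranging supply gives Qs = 2P - 16. Setting quantity demanded equal to quantity supplied, 432 - 6P = 2P - 16, gives P* = 56 and Q* = 96.
Because the ceiling (18) lies below the market-clearing price, it is binding.
At P = 18: Qd = 432 - 6·18 = 324 and Qs = 2·18 - 16 = 20.
The quantity actually transacted is the short side, supply: 20.

20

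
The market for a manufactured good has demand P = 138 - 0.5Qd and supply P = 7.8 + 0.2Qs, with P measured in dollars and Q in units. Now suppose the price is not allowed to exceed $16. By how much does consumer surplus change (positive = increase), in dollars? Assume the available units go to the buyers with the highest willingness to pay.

-4067.25

Rearranging demand gives Qd = 276 - 2P; rearranging supply gives Qs = 5P - 39. Setting quantity demanded equal to quantity supplied, 276 - 2P = 5P - 39, gives P* = 45 and Q* = 186.
Since 16 < 45, the ceiling is binding.
At P = 16: Qd = 276 - 2·16 = 244 and Qs = 5·16 - 39 = 41.
Consumer surplus without the control is ½ · (138 - 45) · 186 = 8649.
With the ceiling, 41 units are sold at 16 (assume they go to the highest-value buyers). The demand price at Q = 41 is 117.5, so CS = ½ · [(138 - 16) + (117.5 - 16)] · 41 = 4581.75.
Change in consumer surplus = 4581.75 - 8649 = -4067.25.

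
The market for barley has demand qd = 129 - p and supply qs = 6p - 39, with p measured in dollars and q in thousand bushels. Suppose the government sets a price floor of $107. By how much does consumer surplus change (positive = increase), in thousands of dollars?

-5270.5

In a free market, 129 - p = 6p - 39 gives the equilibrium p* = 24, q* = 105.
Because the floor (107) lies above the market-clearing price, it is binding.
At p = 107: qd = 129 - 107 = 22 and qs = 6·107 - 39 = 603.
Consumer surplus without the control is ½ · (129 - 24) · 105 = 5512.5.
With the floor, consumers buy 22 units at 107, so CS = ½ · (129 - 107) · 22 = 242.
Change in consumer surplus = 242 - 5512.5 = -5270.5.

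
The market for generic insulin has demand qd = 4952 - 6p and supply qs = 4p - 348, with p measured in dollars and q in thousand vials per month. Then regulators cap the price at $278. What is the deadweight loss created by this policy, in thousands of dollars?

Equilibrium: 4952 - 6p = 4p - 348, so 5300 = 10p and p* = 530, q* = 1772.
Since 278 < 530, the ceiling is binding.
At p = 278: qd = 4952 - 6·278 = 3284 and qs = 4·278 - 348 = 764.
Quantity traded falls to 764. At q = 764 the demand price is (4952 - 764)/6 = 698 and the supply price is (348 + 764)/4 = 278.
Deadweight loss = ½ · (698 - 278) · (1772 - 764) = ½ · 420 · 1008 = 211680.

211680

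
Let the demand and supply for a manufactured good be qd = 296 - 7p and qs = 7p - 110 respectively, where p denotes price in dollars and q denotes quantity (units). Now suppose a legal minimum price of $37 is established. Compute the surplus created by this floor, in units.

Without the control the market clears where 296 - 7p = 7p - 110, i.e. p* = 29 and q* = 93.
The floor of 37 is above the equilibrium price 29, so it binds.
At p = 37: qd = 296 - 7·37 = 37 and qs = 7·37 - 110 = 149.
Surplus = qs - qd = 149 - 37 = 112.

112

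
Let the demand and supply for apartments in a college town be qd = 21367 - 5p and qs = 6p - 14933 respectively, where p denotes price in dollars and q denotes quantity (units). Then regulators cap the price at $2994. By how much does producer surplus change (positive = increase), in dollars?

-1208394

Setting quantity demanded equal to quantity supplied, 21367 - 5p = 6p - 14933, gives p* = 3300 and q* = 4867.
Because the ceiling (2994) lies below the market-clearing price, it is binding.
At p = 2994: qd = 21367 - 5·2994 = 6397 and qs = 6·2994 - 14933 = 3031.
Producer surplus without the control is ½ · (3300 - 14933/6) · 4867 = 23687689/12.
With the ceiling, producers sell 3031 units at 2994, so PS = ½ · (2994 - 14933/6) · 3031 = 9186961/12.
Change in producer surplus = 9186961/12 - 23687689/12 = -1208394.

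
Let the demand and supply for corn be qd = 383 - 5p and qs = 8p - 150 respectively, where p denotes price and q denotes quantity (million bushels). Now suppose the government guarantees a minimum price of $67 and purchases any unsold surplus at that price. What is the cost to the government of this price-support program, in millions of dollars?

22646

Without the control the market clears where 383 - 5p = 8p - 150, i.e. p* = 41 and q* = 178.
The floor of 67 is above the equilibrium price 41, so it binds.
At p = 67: qd = 383 - 5·67 = 48 and qs = 8·67 - 150 = 386.
Surplus = qs - qd = 338.
Government expenditure = surplus × support price = 338 × 67 = 22646.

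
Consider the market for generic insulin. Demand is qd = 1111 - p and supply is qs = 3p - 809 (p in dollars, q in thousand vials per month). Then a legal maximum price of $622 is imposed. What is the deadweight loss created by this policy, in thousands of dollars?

In a free market, 1111 - p = 3p - 809 gives the equilibrium p* = 480, q* = 631.
Since 622 is above p* = 480, the ceiling does not bind and the free-market outcome prevails.
Since the control does not bind, no trades are prevented and deadweight loss is zero.

0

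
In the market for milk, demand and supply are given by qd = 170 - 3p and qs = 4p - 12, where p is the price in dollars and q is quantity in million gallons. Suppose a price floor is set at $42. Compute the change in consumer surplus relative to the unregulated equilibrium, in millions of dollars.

-1088

Setting quantity demanded equal to quantity supplied, 170 - 3p = 4p - 12, gives p* = 26 and q* = 92.
Since 42 > 26, the floor is binding.
At p = 42: qd = 170 - 3·42 = 44 and qs = 4·42 - 12 = 156.
Consumer surplus without the control is ½ · (170/3 - 26) · 92 = 4232/3.
With the floor, consumers buy 44 units at 42, so CS = ½ · (170/3 - 42) · 44 = 968/3.
Change in consumer surplus = 968/3 - 4232/3 = -1088.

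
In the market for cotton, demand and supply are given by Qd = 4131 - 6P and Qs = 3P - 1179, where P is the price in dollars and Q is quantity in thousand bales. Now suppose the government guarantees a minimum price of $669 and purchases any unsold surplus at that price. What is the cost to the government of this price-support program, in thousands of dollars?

Setting quantity demanded equal to quantity supplied, 4131 - 6P = 3P - 1179, gives P* = 590 and Q* = 591.
Since 669 > 590, the floor is binding.
At P = 669: Qd = 4131 - 6·669 = 117 and Qs = 3·669 - 1179 = 828.
Surplus = Qs - Qd = 711.
Government expenditure = surplus × support price = 711 × 669 = 475659.

475659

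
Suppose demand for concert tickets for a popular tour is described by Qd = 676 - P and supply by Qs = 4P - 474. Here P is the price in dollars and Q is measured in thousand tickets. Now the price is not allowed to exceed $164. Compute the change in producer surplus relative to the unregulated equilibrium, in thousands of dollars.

-20724

Equilibrium: 676 - P = 4P - 474, so 1150 = 5P and P* = 230, Q* = 446.
Since 164 < 230, the ceiling is binding.
At P = 164: Qd = 676 - 164 = 512 and Qs = 4·164 - 474 = 182.
Producer surplus without the control is ½ · (230 - 118.5) · 446 = 24864.5.
With the ceiling, producers sell 182 units at 164, so PS = ½ · (164 - 118.5) · 182 = 4140.5.
Change in producer surplus = 4140.5 - 24864.5 = -20724.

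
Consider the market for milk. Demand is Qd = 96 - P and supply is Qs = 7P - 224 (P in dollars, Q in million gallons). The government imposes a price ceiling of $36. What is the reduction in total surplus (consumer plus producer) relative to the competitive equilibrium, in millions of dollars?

Equilibrium: 96 - P = 7P - 224, so 320 = 8P and P* = 40, Q* = 56.
Since 36 < 40, the ceiling is binding.
At P = 36: Qd = 96 - 36 = 60 and Qs = 7·36 - 224 = 28.
Quantity traded falls to 28. At Q = 28 the demand price is 96 - 28 = 68 and the supply price is (224 + 28)/7 = 36.
Deadweight loss = ½ · (68 - 36) · (56 - 28) = ½ · 32 · 28 = 448.

448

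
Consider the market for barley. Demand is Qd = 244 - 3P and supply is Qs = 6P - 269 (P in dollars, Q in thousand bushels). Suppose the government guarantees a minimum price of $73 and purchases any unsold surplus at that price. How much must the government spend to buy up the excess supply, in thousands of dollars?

Setting quantity demanded equal to quantity supplied, 244 - 3P = 6P - 269, gives P* = 57 and Q* = 73.
The floor of 73 is above the equilibrium price 57, so it binds.
At P = 73: Qd = 244 - 3·73 = 25 and Qs = 6·73 - 269 = 169.
Surplus = Qs - Qd = 144.
Government expenditure = surplus × support price = 144 × 73 = 10512.

10512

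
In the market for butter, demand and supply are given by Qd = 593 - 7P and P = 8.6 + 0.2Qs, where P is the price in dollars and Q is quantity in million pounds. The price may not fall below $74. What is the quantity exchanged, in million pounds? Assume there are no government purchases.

Rearranging supply gives Qs = 5P - 43. In a free market, 593 - 7P = 5P - 43 gives the equilibrium P* = 53, Q* = 222.
Because the floor (74) lies above the market-clearing price, it is binding.
At P = 74: Qd = 593 - 7·74 = 75 and Qs = 5·74 - 43 = 327.
The quantity actually transacted is the short side, demand: 75.

75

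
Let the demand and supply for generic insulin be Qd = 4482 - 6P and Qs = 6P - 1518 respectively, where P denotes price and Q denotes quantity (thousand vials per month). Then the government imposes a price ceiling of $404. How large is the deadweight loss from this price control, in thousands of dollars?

55296

Without the control the market clears where 4482 - 6P = 6P - 1518, i.e. P* = 500 and Q* = 1482.
The ceiling of 404 is below the equilibrium price 500, so it binds.
At P = 404: Qd = 4482 - 6·404 = 2058 and Qs = 6·404 - 1518 = 906.
Quantity traded falls to 906. At Q = 906 the demand price is (4482 - 906)/6 = 596 and the supply price is (1518 + 906)/6 = 404.
Deadweight loss = ½ · (596 - 404) · (1482 - 906) = ½ · 192 · 576 = 55296.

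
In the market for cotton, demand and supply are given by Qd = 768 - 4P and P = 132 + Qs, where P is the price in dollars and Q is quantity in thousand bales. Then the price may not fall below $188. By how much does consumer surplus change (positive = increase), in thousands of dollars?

-256

Rearranging supply gives Qs = P - 132. Without the control the market clears where 768 - 4P = P - 132, i.e. P* = 180 and Q* = 48.
The floor of 188 is above the equilibrium price 180, so it binds.
At P = 188: Qd = 768 - 4·188 = 16 and Qs = 188 - 132 = 56.
Consumer surplus without the control is ½ · (192 - 180) · 48 = 288.
With the floor, consumers buy 16 units at 188, so CS = ½ · (192 - 188) · 16 = 32.
Change in consumer surplus = 32 - 288 = -256.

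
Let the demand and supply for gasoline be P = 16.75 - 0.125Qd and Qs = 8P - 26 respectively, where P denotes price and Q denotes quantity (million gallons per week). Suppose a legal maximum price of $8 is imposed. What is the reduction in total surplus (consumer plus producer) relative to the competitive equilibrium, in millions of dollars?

32

Rearranging demand gives Qd = 134 - 8P. Without the control the market clears where 134 - 8P = 8P - 26, i.e. P* = 10 and Q* = 54.
Because the ceiling (8) lies below the market-clearing price, it is binding.
At P = 8: Qd = 134 - 8·8 = 70 and Qs = 8·8 - 26 = 38.
Quantity traded falls to 38. At Q = 38 the demand price is (134 - 38)/8 = 12 and the supply price is (26 + 38)/8 = 8.
Deadweight loss = ½ · (12 - 8) · (54 - 38) = ½ · 4 · 16 = 32.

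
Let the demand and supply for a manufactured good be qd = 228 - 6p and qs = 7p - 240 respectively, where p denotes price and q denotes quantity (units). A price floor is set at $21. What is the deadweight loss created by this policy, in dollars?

0

In a free market, 228 - 6p = 7p - 240 gives the equilibrium p* = 36, q* = 12.
Since 21 is below p* = 36, the floor does not bind and the free-market outcome prevails.
Since the control does not bind, no trades are prevented and deadweight loss is zero.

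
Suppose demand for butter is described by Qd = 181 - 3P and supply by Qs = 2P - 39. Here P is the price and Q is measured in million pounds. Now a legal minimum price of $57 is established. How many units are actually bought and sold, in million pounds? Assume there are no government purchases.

10

Without the control the market clears where 181 - 3P = 2P - 39, i.e. P* = 44 and Q* = 49.
The floor of 57 is above the equilibrium price 44, so it binds.
At P = 57: Qd = 181 - 3·57 = 10 and Qs = 2·57 - 39 = 75.
The quantity actually transacted is the short side, demand: 10.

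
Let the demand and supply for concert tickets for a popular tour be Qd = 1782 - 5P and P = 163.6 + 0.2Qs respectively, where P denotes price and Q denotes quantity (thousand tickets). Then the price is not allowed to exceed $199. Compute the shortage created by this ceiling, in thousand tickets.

610

Rearranging supply gives Qs = 5P - 818. Without the control the market clears where 1782 - 5P = 5P - 818, i.e. P* = 260 and Q* = 482.
Because the ceiling (199) lies below the market-clearing price, it is binding.
At P = 199: Qd = 1782 - 5·199 = 787 and Qs = 5·199 - 818 = 177.
Shortage = Qd - Qs = 787 - 177 = 610.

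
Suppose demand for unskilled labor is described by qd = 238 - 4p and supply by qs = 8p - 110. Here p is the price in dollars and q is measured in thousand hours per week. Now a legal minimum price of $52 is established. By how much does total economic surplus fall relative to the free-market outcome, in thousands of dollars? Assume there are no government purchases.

In a free market, 238 - 4p = 8p - 110 gives the equilibrium p* = 29, q* = 122.
Since 52 > 29, the floor is binding.
At p = 52: qd = 238 - 4·52 = 30 and qs = 8·52 - 110 = 306.
Quantity traded falls to 30. At q = 30 the demand price is (238 - 30)/4 = 52 and the supply price is (110 + 30)/8 = 17.5.
Deadweight loss = ½ · (52 - 17.5) · (122 - 30) = ½ · 34.5 · 92 = 1587.

1587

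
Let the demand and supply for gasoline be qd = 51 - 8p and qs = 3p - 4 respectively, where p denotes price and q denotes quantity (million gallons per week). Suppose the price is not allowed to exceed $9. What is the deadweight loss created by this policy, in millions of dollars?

0

Setting quantity demanded equal to quantity supplied, 51 - 8p = 3p - 4, gives p* = 5 and q* = 11.
Since 9 is above p* = 5, the ceiling does not bind and the free-market outcome prevails.
Since the control does not bind, no trades are prevented and deadweight loss is zero.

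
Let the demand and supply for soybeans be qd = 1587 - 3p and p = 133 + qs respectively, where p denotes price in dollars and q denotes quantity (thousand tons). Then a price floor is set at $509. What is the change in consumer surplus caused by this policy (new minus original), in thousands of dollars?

-14101.5

Rearranging supply gives qs = p - 133. Equilibrium: 1587 - 3p = p - 133, so 1720 = 4p and p* = 430, q* = 297.
Because the floor (509) lies above the market-clearing price, it is binding.
At p = 509: qd = 1587 - 3·509 = 60 and qs = 509 - 133 = 376.
Consumer surplus without the control is ½ · (529 - 430) · 297 = 14701.5.
With the floor, consumers buy 60 units at 509, so CS = ½ · (529 - 509) · 60 = 600.
Change in consumer surplus = 600 - 14701.5 = -14101.5.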